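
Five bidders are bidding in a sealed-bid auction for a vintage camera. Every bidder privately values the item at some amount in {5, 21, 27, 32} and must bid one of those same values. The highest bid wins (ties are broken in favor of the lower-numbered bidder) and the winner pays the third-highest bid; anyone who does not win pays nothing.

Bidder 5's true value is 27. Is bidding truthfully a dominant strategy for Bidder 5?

No

Consider the case where Bidder 1 bids 5, Bidder 2 bids 5, Bidder 3 bids 5 and Bidder 4 bids 27.
Truthful bid 27: loses, pays 0, utility 0.
Bid 32 instead: wins, pays 5, utility 27 - 5 = 22.
Since 22 > 0, bidding 32 is strictly better here, so truthful bidding is not dominant.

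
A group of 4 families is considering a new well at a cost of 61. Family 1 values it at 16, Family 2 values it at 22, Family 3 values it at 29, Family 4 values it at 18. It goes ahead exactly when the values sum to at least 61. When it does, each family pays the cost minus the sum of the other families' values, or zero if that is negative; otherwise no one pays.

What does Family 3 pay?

Total value 85 ≥ cost 61, so the project is built.
The other families' values sum to 56.
Cost minus that sum is 61 - 56 = 5.

5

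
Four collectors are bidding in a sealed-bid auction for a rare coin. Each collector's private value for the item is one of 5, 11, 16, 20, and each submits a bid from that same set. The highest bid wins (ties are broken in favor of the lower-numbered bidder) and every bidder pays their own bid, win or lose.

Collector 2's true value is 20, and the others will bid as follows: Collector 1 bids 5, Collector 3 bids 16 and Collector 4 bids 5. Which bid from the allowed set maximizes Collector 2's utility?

16

Bid 5: loses but pays 5, utility -5.
Bid 11: loses but pays 11, utility -11.
Bid 16: wins, pays 16, utility 20 - 16 = 4.
Bid 20: wins, pays 20, utility 20 - 20 = 0.
The best choice is 16 with utility 4.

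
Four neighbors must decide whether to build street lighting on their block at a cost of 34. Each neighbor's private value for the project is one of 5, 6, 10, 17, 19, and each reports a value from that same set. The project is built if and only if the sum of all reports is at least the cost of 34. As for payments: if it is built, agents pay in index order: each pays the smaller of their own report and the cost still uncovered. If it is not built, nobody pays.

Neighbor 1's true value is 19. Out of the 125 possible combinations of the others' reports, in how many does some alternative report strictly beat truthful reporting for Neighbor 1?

Others report (5, 5, 10): truth gives 0; report 17 gives 2 > 0. Violating.
Others report (5, 5, 17): truth gives 0; report 10 gives 9 > 0. Violating.
Others report (5, 5, 19): truth gives 0; report 5 gives 14 > 0. Violating.
Others report (5, 6, 6): truth gives 0; report 17 gives 2 > 0. Violating.
Others report (5, 5, 5): truth gives 0; no alternative beats it.
Others report (5, 5, 6): truth gives 0; no alternative beats it.
(Checking all 125 profiles: 121 have a profitable deviation, 4 do not.)

121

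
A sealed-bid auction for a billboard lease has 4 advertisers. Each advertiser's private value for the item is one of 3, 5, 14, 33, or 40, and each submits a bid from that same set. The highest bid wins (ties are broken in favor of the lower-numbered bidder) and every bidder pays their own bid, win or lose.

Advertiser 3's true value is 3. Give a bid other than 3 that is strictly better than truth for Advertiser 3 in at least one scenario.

5

Suppose Advertiser 1 bids 3, Advertiser 2 bids 3 and Advertiser 4 bids 3.
Bid 3: loses but pays 3, utility -3.
Bid 5: wins, pays 5, utility 3 - 5 = -2.
So bidding 5 beats truth here (-2 > -3).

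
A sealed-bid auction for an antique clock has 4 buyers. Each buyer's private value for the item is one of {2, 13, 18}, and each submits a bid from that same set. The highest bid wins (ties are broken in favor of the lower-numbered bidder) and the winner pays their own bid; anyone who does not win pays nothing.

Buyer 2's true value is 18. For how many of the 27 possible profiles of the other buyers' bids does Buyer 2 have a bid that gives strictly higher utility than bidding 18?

4

Others bid (2, 2, 2): truth gives 0; bid 13 gives 5 > 0. Violating.
Others bid (2, 2, 13): truth gives 0; bid 13 gives 5 > 0. Violating.
Others bid (2, 13, 2): truth gives 0; bid 13 gives 5 > 0. Violating.
Others bid (2, 13, 13): truth gives 0; bid 13 gives 5 > 0. Violating.
Others bid (2, 2, 18): truth gives 0; no alternative beats it.
Others bid (2, 13, 18): truth gives 0; no alternative beats it.
(Checking all 27 profiles: 4 have a profitable deviation, 23 do not.)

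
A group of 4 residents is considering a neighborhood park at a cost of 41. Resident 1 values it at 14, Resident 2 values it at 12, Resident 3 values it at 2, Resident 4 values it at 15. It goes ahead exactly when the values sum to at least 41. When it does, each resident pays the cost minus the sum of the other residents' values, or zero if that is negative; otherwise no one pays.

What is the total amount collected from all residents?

Total value 43 ≥ cost 41, so it is built.
Resident 1: others sum to 29; max(0, 41 - 29) = 12.
Resident 2: others sum to 31; max(0, 41 - 31) = 10.
Resident 3: others sum to 41; max(0, 41 - 41) = 0.
Resident 4: others sum to 28; max(0, 41 - 28) = 13.
Total collected = 12 + 10 + 0 + 13 = 35.

35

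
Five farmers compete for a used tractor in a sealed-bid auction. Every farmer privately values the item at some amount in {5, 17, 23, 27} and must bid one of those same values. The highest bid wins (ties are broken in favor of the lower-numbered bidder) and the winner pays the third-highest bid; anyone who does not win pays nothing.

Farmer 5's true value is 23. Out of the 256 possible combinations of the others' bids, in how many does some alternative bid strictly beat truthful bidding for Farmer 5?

32

Others bid (5, 5, 5, 23): truth gives 0; bid 27 gives 18 > 0. Violating.
Others bid (5, 5, 17, 23): truth gives 0; bid 27 gives 6 > 0. Violating.
Others bid (5, 5, 23, 5): truth gives 0; bid 27 gives 18 > 0. Violating.
Others bid (5, 5, 23, 17): truth gives 0; bid 27 gives 6 > 0. Violating.
Others bid (5, 5, 5, 5): truth gives 18; no alternative beats it.
Others bid (5, 5, 5, 17): truth gives 18; no alternative beats it.
(Checking all 256 profiles: 32 have a profitable deviation, 224 do not.)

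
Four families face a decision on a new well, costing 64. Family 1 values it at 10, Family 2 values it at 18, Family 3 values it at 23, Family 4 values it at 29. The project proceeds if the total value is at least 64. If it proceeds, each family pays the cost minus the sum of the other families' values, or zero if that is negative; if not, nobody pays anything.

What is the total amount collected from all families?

Total value 80 ≥ cost 64, so it is built.
Family 1: others sum to 70; max(0, 64 - 70) = 0.
Family 2: others sum to 62; max(0, 64 - 62) = 2.
Family 3: others sum to 57; max(0, 64 - 57) = 7.
Family 4: others sum to 51; max(0, 64 - 51) = 13.
Total collected = 0 + 2 + 7 + 13 = 22.

22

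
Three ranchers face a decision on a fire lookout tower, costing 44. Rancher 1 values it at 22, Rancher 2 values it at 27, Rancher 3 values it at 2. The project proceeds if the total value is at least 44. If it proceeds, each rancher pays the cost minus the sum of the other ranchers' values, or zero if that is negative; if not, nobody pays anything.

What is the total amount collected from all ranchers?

35

Total value 51 ≥ cost 44, so it is built.
Rancher 1: others sum to 29; max(0, 44 - 29) = 15.
Rancher 2: others sum to 24; max(0, 44 - 24) = 20.
Rancher 3: others sum to 49; max(0, 44 - 49) = 0.
Total collected = 15 + 20 + 0 = 35.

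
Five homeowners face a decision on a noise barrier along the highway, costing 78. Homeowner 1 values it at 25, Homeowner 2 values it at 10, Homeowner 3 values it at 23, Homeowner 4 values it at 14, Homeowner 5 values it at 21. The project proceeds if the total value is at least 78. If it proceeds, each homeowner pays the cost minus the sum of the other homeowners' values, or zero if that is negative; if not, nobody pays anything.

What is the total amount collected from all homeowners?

24

Total value 93 ≥ cost 78, so it is built.
Homeowner 1: others sum to 68; max(0, 78 - 68) = 10.
Homeowner 2: others sum to 83; max(0, 78 - 83) = 0.
Homeowner 3: others sum to 70; max(0, 78 - 70) = 8.
Homeowner 4: others sum to 79; max(0, 78 - 79) = 0.
Homeowner 5: others sum to 72; max(0, 78 - 72) = 6.
Total collected = 10 + 0 + 8 + 0 + 6 = 24.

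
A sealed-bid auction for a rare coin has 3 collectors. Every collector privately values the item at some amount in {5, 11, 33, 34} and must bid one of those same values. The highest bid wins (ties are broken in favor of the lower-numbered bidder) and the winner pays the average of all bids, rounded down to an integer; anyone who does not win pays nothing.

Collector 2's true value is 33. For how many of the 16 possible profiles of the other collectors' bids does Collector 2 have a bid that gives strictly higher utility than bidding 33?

6

Others bid (5, 5): truth gives 19; bid 11 gives 26 > 19. Violating.
Others bid (5, 11): truth gives 17; bid 11 gives 24 > 17. Violating.
Others bid (5, 34): truth gives 0; bid 34 gives 9 > 0. Violating.
Others bid (11, 34): truth gives 0; bid 34 gives 7 > 0. Violating.
Others bid (5, 33): truth gives 10; no alternative beats it.
Others bid (11, 5): truth gives 17; no alternative beats it.
(Checking all 16 profiles: 6 have a profitable deviation, 10 do not.)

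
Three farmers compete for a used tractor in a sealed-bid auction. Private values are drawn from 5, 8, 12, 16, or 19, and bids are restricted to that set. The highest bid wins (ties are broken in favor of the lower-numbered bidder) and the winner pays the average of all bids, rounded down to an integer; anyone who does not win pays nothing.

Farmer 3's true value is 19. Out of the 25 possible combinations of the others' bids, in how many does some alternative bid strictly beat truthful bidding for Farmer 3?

Others bid (5, 5): truth gives 10; bid 8 gives 13 > 10. Violating.
Others bid (5, 8): truth gives 9; bid 12 gives 11 > 9. Violating.
Others bid (5, 12): truth gives 7; bid 16 gives 8 > 7. Violating.
Others bid (8, 5): truth gives 9; bid 12 gives 11 > 9. Violating.
Others bid (5, 16): truth gives 6; no alternative beats it.
Others bid (5, 19): truth gives 0; no alternative beats it.
(Checking all 25 profiles: 9 have a profitable deviation, 16 do not.)

9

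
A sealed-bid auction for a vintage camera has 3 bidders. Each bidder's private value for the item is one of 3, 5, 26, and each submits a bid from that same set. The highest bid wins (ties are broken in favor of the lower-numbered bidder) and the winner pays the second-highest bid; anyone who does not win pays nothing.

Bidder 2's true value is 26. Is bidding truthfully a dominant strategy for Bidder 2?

Check each profile of the others' bids and compare truth against every alternative bid.
Others bid (5, 3): truth gives 21, best alternative gives 0.
Others bid (5, 5): truth gives 21, best alternative gives 0.
Others bid (3, 3): truth gives 23, best alternative gives 23.
Others bid (3, 5): truth gives 21, best alternative gives 21.
Others bid (3, 26): truth gives 0, best alternative gives 0.
Others bid (5, 26): truth gives 0, best alternative gives 0.
(Remaining 3 profiles checked similarly; truth is weakly best in each.)
In every case the truthful bid is at least as good as any alternative, so it is a dominant strategy.

Yes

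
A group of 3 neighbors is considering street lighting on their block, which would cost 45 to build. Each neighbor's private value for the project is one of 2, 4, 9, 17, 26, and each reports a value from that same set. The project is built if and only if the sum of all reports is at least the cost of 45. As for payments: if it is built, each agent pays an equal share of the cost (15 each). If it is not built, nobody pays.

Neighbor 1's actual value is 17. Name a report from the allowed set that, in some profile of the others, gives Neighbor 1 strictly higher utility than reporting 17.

Suppose Neighbor 2 reports 2 and Neighbor 3 reports 17.
Report 17: project not built, utility 0.
Report 26: project built, pays 15, utility 17 - 15 = 2.
So reporting 26 beats truth here (2 > 0).

26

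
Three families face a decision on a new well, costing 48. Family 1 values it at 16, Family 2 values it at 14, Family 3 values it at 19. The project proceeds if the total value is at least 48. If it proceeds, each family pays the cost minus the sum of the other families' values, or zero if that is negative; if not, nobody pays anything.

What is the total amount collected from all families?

Total value 49 ≥ cost 48, so it is built.
Family 1: others sum to 33; max(0, 48 - 33) = 15.
Family 2: others sum to 35; max(0, 48 - 35) = 13.
Family 3: others sum to 30; max(0, 48 - 30) = 18.
Total collected = 15 + 13 + 18 = 46.

46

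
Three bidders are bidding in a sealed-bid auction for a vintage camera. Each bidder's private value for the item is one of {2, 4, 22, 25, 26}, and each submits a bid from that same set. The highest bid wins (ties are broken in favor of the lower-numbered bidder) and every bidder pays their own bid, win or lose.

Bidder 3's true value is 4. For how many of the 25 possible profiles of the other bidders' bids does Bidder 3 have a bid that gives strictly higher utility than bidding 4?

24

Others bid (2, 4): truth gives -4; bid 2 gives -2 > -4. Violating.
Others bid (2, 22): truth gives -4; bid 2 gives -2 > -4. Violating.
Others bid (2, 25): truth gives -4; bid 2 gives -2 > -4. Violating.
Others bid (2, 26): truth gives -4; bid 2 gives -2 > -4. Violating.
Others bid (2, 2): truth gives 0; no alternative beats it.
(Checking all 25 profiles: 24 have a profitable deviation, 1 does not.)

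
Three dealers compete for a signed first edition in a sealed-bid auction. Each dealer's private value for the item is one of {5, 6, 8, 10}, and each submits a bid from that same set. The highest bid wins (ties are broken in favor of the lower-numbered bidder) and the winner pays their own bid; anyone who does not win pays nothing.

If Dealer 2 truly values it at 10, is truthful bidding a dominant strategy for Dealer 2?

No

Consider the case where Dealer 1 bids 5 and Dealer 3 bids 5.
Truthful bid 10: wins, pays 10, utility 10 - 10 = 0.
Bid 6 instead: wins, pays 6, utility 10 - 6 = 4.
Since 4 > 0, bidding 6 is strictly better here, so truthful bidding is not dominant.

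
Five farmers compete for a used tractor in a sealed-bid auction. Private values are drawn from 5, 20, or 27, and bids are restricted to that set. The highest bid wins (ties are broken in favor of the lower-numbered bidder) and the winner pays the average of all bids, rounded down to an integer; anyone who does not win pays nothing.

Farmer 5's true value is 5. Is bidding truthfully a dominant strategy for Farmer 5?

Yes

Check each profile of the others' bids and compare truth against every alternative bid.
Others bid (5, 5, 5, 5): truth gives 0, best alternative gives -3.
Others bid (5, 5, 5, 20): truth gives 0, best alternative gives 0.
Others bid (5, 5, 5, 27): truth gives 0, best alternative gives 0.
Others bid (5, 5, 20, 5): truth gives 0, best alternative gives 0.
Others bid (5, 5, 20, 20): truth gives 0, best alternative gives 0.
Others bid (5, 5, 20, 27): truth gives 0, best alternative gives 0.
(Remaining 75 profiles checked similarly; truth is weakly best in each.)
In every case the truthful bid is at least as good as any alternative, so it is a dominant strategy.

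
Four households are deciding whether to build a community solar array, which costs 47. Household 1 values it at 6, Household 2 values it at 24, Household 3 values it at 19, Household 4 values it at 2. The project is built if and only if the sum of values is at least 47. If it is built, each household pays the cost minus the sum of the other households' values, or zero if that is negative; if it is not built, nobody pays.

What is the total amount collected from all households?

Total value 51 ≥ cost 47, so it is built.
Household 1: others sum to 45; max(0, 47 - 45) = 2.
Household 2: others sum to 27; max(0, 47 - 27) = 20.
Household 3: others sum to 32; max(0, 47 - 32) = 15.
Household 4: others sum to 49; max(0, 47 - 49) = 0.
Total collected = 2 + 20 + 15 + 0 = 37.

37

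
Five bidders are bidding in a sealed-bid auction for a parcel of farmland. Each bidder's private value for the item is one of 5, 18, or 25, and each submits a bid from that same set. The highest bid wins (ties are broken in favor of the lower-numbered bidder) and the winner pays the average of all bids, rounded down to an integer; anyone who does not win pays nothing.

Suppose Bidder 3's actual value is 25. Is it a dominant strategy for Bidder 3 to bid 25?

No

Consider the case where Bidder 1 bids 5, Bidder 2 bids 5, Bidder 4 bids 5 and Bidder 5 bids 5.
Truthful bid 25: wins, pays 9, utility 25 - 9 = 16.
Bid 18 instead: wins, pays 7, utility 25 - 7 = 18.
Since 18 > 16, bidding 18 is strictly better here, so truthful bidding is not dominant.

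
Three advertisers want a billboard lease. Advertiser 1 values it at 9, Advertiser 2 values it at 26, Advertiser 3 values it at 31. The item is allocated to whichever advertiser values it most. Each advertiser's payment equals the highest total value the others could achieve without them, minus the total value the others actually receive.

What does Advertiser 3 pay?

Advertiser 3 has the highest value and receives the item.
Without Advertiser 3, the item would go to the next-highest value, 26, so the others could achieve 26.
With Advertiser 3 present and winning, the others receive nothing, so their total is 0.
Payment = 26 - 0 = 26.

26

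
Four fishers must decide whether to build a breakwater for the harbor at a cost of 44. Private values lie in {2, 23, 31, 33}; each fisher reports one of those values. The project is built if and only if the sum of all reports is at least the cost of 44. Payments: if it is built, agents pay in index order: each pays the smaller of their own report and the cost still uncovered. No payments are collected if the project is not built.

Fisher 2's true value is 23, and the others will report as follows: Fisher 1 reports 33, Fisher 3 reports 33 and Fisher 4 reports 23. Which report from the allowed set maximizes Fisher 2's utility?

2

Report 2: project built, pays 2, utility 23 - 2 = 21.
Report 23: project built, pays 11, utility 23 - 11 = 12.
Report 31: project built, pays 11, utility 23 - 11 = 12.
Report 33: project built, pays 11, utility 23 - 11 = 12.
The best choice is 2 with utility 21.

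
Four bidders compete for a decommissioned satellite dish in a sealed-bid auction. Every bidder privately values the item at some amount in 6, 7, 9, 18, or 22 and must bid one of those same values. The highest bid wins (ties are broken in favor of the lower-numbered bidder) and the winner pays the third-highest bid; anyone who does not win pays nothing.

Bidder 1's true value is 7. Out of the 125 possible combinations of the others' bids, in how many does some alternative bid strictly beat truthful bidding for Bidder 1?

Others bid (6, 6, 9): truth gives 0; bid 9 gives 1 > 0. Violating.
Others bid (6, 6, 18): truth gives 0; bid 18 gives 1 > 0. Violating.
Others bid (6, 6, 22): truth gives 0; bid 22 gives 1 > 0. Violating.
Others bid (6, 9, 6): truth gives 0; bid 9 gives 1 > 0. Violating.
Others bid (6, 6, 6): truth gives 1; no alternative beats it.
Others bid (6, 6, 7): truth gives 1; no alternative beats it.
(Checking all 125 profiles: 9 have a profitable deviation, 116 do not.)

9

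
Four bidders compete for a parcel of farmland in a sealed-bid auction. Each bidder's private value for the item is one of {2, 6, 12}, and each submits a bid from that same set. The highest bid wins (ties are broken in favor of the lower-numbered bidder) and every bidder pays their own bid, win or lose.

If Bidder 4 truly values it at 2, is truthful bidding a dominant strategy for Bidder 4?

Check each profile of the others' bids and compare truth against every alternative bid.
Others bid (2, 2, 6): truth gives -2, best alternative gives -6.
Others bid (2, 2, 12): truth gives -2, best alternative gives -6.
Others bid (2, 6, 2): truth gives -2, best alternative gives -6.
Others bid (2, 6, 6): truth gives -2, best alternative gives -6.
Others bid (2, 6, 12): truth gives -2, best alternative gives -6.
Others bid (2, 12, 2): truth gives -2, best alternative gives -6.
(Remaining 21 profiles checked similarly; truth is weakly best in each.)
In every case the truthful bid is at least as good as any alternative, so it is a dominant strategy.

Yes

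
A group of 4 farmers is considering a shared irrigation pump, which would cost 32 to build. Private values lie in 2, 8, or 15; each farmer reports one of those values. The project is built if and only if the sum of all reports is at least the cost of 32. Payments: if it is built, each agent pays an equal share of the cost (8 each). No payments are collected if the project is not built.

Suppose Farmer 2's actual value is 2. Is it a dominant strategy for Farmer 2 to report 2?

Check each profile of the others' reports and compare truth against every alternative report.
Others report (2, 8, 15): truth gives 0, best alternative gives -6.
Others report (2, 15, 8): truth gives 0, best alternative gives -6.
Others report (8, 2, 15): truth gives 0, best alternative gives -6.
Others report (8, 8, 8): truth gives 0, best alternative gives -6.
Others report (8, 15, 2): truth gives 0, best alternative gives -6.
Others report (15, 2, 8): truth gives 0, best alternative gives -6.
(Remaining 21 profiles checked similarly; truth is weakly best in each.)
In every case the truthful report is at least as good as any alternative, so it is a dominant strategy.

Yes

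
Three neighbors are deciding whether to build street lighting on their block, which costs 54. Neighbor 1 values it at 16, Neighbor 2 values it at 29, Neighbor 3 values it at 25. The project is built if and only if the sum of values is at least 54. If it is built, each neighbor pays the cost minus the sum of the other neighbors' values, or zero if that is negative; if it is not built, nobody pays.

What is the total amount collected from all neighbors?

22

Total value 70 ≥ cost 54, so it is built.
Neighbor 1: others sum to 54; max(0, 54 - 54) = 0.
Neighbor 2: others sum to 41; max(0, 54 - 41) = 13.
Neighbor 3: others sum to 45; max(0, 54 - 45) = 9.
Total collected = 0 + 13 + 9 = 22.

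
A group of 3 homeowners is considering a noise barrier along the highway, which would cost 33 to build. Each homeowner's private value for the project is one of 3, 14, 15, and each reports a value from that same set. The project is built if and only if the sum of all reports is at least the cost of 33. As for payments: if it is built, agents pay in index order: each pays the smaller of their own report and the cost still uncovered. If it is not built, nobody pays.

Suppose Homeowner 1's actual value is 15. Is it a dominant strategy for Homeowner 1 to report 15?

Consider the case where Homeowner 2 reports 14 and Homeowner 3 reports 14.
Truthful report 15: project built, pays 15, utility 15 - 15 = 0.
Report 14 instead: project built, pays 14, utility 15 - 14 = 1.
Since 1 > 0, reporting 14 is strictly better here, so truthful reporting is not dominant.

No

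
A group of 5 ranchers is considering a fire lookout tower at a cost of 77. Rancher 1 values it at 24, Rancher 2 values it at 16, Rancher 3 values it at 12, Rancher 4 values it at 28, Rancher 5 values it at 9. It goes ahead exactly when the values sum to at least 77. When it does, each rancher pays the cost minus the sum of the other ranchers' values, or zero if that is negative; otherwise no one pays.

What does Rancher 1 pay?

Total value 89 ≥ cost 77, so the project is built.
The other ranchers' values sum to 65.
Cost minus that sum is 77 - 65 = 12.

12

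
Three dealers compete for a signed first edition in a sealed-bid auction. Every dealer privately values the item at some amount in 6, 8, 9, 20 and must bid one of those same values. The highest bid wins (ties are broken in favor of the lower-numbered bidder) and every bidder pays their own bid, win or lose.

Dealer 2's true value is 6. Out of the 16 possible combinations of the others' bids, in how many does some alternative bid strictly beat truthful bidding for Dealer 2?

Others bid (6, 6): truth gives -6; bid 8 gives -2 > -6. Violating.
Others bid (6, 8): truth gives -6; bid 8 gives -2 > -6. Violating.
Others bid (6, 9): truth gives -6; bid 9 gives -3 > -6. Violating.
Others bid (8, 6): truth gives -6; bid 9 gives -3 > -6. Violating.
Others bid (6, 20): truth gives -6; no alternative beats it.
Others bid (8, 20): truth gives -6; no alternative beats it.
(Checking all 16 profiles: 6 have a profitable deviation, 10 do not.)

6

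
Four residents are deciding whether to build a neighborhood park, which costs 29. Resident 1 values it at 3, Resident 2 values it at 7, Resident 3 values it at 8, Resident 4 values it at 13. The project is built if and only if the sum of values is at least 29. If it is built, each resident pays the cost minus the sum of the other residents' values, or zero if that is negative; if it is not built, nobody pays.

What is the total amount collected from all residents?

Total value 31 ≥ cost 29, so it is built.
Resident 1: others sum to 28; max(0, 29 - 28) = 1.
Resident 2: others sum to 24; max(0, 29 - 24) = 5.
Resident 3: others sum to 23; max(0, 29 - 23) = 6.
Resident 4: others sum to 18; max(0, 29 - 18) = 11.
Total collected = 1 + 5 + 6 + 11 = 23.

23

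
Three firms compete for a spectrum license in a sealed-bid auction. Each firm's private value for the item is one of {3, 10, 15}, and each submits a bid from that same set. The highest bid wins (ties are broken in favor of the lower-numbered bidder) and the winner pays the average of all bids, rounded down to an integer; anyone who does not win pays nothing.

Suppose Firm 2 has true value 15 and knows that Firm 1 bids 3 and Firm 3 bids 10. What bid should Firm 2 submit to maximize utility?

Bid 3: loses, pays 0, utility 0.
Bid 10: wins, pays 7, utility 15 - 7 = 8.
Bid 15: wins, pays 9, utility 15 - 9 = 6.
The best choice is 10 with utility 8.

10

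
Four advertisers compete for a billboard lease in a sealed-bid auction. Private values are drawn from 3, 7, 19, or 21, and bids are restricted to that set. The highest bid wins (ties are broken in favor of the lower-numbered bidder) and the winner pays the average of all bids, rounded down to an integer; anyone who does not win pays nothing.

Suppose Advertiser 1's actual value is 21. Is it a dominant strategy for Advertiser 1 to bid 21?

No

Consider the case where Advertiser 2 bids 3, Advertiser 3 bids 3 and Advertiser 4 bids 3.
Truthful bid 21: wins, pays 7, utility 21 - 7 = 14.
Bid 3 instead: wins, pays 3, utility 21 - 3 = 18.
Since 18 > 14, bidding 3 is strictly better here, so truthful bidding is not dominant.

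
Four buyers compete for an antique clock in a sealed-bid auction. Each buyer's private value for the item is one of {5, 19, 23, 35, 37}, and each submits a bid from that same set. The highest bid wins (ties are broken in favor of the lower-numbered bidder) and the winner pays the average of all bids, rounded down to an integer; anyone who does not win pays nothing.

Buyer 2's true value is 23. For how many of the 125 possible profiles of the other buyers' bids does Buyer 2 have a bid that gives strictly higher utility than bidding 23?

14

Others bid (5, 5, 5): truth gives 14; bid 19 gives 15 > 14. Violating.
Others bid (5, 5, 19): truth gives 10; bid 19 gives 11 > 10. Violating.
Others bid (5, 5, 35): truth gives 0; bid 35 gives 3 > 0. Violating.
Others bid (5, 5, 37): truth gives 0; bid 37 gives 2 > 0. Violating.
Others bid (5, 5, 23): truth gives 9; no alternative beats it.
Others bid (5, 19, 23): truth gives 6; no alternative beats it.
(Checking all 125 profiles: 14 have a profitable deviation, 111 do not.)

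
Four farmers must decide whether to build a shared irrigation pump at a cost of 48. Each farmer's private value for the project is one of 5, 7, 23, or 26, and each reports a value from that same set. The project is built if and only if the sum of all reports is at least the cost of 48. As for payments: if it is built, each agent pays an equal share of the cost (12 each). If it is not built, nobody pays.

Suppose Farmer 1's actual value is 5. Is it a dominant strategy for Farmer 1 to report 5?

Check each profile of the others' reports and compare truth against every alternative report.
Others report (5, 23, 23): truth gives -7, best alternative gives -7.
Others report (5, 23, 26): truth gives -7, best alternative gives -7.
Others report (5, 26, 23): truth gives -7, best alternative gives -7.
Others report (5, 26, 26): truth gives -7, best alternative gives -7.
Others report (7, 23, 23): truth gives -7, best alternative gives -7.
Others report (7, 23, 26): truth gives -7, best alternative gives -7.
(Remaining 58 profiles checked similarly; truth is weakly best in each.)
In every case the truthful report is at least as good as any alternative, so it is a dominant strategy.

Yes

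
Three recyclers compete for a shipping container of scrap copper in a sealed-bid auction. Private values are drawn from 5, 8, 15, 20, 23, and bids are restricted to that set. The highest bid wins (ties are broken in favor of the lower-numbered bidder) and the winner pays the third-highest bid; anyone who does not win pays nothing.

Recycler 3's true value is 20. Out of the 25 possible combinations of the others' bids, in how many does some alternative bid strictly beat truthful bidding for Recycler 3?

Others bid (5, 20): truth gives 0; bid 23 gives 15 > 0. Violating.
Others bid (8, 20): truth gives 0; bid 23 gives 12 > 0. Violating.
Others bid (15, 20): truth gives 0; bid 23 gives 5 > 0. Violating.
Others bid (20, 5): truth gives 0; bid 23 gives 15 > 0. Violating.
Others bid (5, 5): truth gives 15; no alternative beats it.
Others bid (5, 8): truth gives 15; no alternative beats it.
(Checking all 25 profiles: 6 have a profitable deviation, 19 do not.)

6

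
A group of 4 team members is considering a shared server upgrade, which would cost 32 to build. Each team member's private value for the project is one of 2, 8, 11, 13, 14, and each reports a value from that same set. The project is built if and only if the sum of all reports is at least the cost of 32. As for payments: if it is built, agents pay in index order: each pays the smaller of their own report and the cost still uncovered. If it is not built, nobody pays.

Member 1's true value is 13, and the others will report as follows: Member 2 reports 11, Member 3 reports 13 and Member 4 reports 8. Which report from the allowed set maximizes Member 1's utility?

Report 2: project built, pays 2, utility 13 - 2 = 11.
Report 8: project built, pays 8, utility 13 - 8 = 5.
Report 11: project built, pays 11, utility 13 - 11 = 2.
Report 13: project built, pays 13, utility 13 - 13 = 0.
Report 14: project built, pays 14, utility 13 - 14 = -1.
The best choice is 2 with utility 11.

2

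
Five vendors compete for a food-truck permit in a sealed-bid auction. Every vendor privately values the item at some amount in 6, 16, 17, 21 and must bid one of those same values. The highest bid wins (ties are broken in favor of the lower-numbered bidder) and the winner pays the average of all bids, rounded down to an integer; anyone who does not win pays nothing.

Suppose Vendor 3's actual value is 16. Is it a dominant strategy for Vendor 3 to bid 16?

Consider the case where Vendor 1 bids 6, Vendor 2 bids 6, Vendor 4 bids 6 and Vendor 5 bids 17.
Truthful bid 16: loses, pays 0, utility 0.
Bid 17 instead: wins, pays 10, utility 16 - 10 = 6.
Since 6 > 0, bidding 17 is strictly better here, so truthful bidding is not dominant.

No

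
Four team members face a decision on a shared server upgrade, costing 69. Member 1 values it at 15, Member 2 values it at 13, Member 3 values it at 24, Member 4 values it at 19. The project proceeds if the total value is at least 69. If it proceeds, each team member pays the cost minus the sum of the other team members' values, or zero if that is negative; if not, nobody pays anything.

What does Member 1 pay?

Total value 71 ≥ cost 69, so the project is built.
The other team members' values sum to 56.
Cost minus that sum is 69 - 56 = 13.

13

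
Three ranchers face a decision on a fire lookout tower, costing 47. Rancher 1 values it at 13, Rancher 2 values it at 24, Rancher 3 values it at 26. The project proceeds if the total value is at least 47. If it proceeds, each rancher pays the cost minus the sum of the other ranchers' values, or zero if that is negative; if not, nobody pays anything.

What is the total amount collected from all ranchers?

Total value 63 ≥ cost 47, so it is built.
Rancher 1: others sum to 50; max(0, 47 - 50) = 0.
Rancher 2: others sum to 39; max(0, 47 - 39) = 8.
Rancher 3: others sum to 37; max(0, 47 - 37) = 10.
Total collected = 0 + 8 + 10 = 18.

18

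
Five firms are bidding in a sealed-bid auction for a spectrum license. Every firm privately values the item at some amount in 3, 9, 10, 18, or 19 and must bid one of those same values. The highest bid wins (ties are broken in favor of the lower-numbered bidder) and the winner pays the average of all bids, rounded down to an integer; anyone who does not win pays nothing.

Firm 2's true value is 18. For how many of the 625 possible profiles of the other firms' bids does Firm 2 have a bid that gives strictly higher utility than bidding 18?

354

Others bid (3, 3, 3, 3): truth gives 12; bid 9 gives 14 > 12. Violating.
Others bid (3, 3, 3, 9): truth gives 11; bid 9 gives 13 > 11. Violating.
Others bid (3, 3, 3, 10): truth gives 11; bid 10 gives 13 > 11. Violating.
Others bid (3, 3, 3, 19): truth gives 0; bid 19 gives 9 > 0. Violating.
Others bid (3, 3, 3, 18): truth gives 9; no alternative beats it.
Others bid (3, 3, 9, 18): truth gives 8; no alternative beats it.
(Checking all 625 profiles: 354 have a profitable deviation, 271 do not.)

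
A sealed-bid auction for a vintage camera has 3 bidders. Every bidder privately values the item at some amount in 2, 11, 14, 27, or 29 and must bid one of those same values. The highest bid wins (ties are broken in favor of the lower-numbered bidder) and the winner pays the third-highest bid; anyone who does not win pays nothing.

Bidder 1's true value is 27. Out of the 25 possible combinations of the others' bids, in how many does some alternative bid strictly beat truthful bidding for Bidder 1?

6

Others bid (2, 29): truth gives 0; bid 29 gives 25 > 0. Violating.
Others bid (11, 29): truth gives 0; bid 29 gives 16 > 0. Violating.
Others bid (14, 29): truth gives 0; bid 29 gives 13 > 0. Violating.
Others bid (29, 2): truth gives 0; bid 29 gives 25 > 0. Violating.
Others bid (2, 2): truth gives 25; no alternative beats it.
Others bid (2, 11): truth gives 25; no alternative beats it.
(Checking all 25 profiles: 6 have a profitable deviation, 19 do not.)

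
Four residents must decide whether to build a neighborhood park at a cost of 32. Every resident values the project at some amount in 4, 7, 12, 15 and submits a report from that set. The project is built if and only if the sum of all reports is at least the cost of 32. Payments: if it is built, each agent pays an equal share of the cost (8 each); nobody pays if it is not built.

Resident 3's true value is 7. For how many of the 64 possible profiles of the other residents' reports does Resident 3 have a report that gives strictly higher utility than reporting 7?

Others report (4, 7, 15): truth gives -1; report 4 gives 0 > -1. Violating.
Others report (4, 15, 7): truth gives -1; report 4 gives 0 > -1. Violating.
Others report (7, 4, 15): truth gives -1; report 4 gives 0 > -1. Violating.
Others report (7, 7, 12): truth gives -1; report 4 gives 0 > -1. Violating.
Others report (4, 4, 4): truth gives 0; no alternative beats it.
Others report (4, 4, 7): truth gives 0; no alternative beats it.
(Checking all 64 profiles: 9 have a profitable deviation, 55 do not.)

9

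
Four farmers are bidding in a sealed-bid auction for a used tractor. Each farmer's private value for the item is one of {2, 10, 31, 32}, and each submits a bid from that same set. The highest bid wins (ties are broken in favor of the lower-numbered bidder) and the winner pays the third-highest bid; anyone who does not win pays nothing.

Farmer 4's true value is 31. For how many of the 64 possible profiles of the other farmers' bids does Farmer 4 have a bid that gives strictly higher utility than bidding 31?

12

Others bid (2, 2, 31): truth gives 0; bid 32 gives 29 > 0. Violating.
Others bid (2, 10, 31): truth gives 0; bid 32 gives 21 > 0. Violating.
Others bid (2, 31, 2): truth gives 0; bid 32 gives 29 > 0. Violating.
Others bid (2, 31, 10): truth gives 0; bid 32 gives 21 > 0. Violating.
Others bid (2, 2, 2): truth gives 29; no alternative beats it.
Others bid (2, 2, 10): truth gives 29; no alternative beats it.
(Checking all 64 profiles: 12 have a profitable deviation, 52 do not.)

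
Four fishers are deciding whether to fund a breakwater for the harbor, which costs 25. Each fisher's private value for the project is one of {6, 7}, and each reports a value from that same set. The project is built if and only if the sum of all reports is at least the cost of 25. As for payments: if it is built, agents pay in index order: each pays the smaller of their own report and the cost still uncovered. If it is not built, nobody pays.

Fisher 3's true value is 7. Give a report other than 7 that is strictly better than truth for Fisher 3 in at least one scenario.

Suppose Fisher 1 reports 6, Fisher 2 reports 6 and Fisher 4 reports 7.
Report 7: project built, pays 7, utility 7 - 7 = 0.
Report 6: project built, pays 6, utility 7 - 6 = 1.
So reporting 6 beats truth here (1 > 0).

6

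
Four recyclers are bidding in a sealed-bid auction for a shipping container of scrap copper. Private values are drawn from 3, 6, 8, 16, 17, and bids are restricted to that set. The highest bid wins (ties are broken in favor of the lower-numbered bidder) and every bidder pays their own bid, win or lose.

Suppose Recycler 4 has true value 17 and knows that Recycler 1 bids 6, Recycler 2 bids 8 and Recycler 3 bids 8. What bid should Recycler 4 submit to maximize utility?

16

Bid 3: loses but pays 3, utility -3.
Bid 6: loses but pays 6, utility -6.
Bid 8: loses but pays 8, utility -8.
Bid 16: wins, pays 16, utility 17 - 16 = 1.
Bid 17: wins, pays 17, utility 17 - 17 = 0.
The best choice is 16 with utility 1.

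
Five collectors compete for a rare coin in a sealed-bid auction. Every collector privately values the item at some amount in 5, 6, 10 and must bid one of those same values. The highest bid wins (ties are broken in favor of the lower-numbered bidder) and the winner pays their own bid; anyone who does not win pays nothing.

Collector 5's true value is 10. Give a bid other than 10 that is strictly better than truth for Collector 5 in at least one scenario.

Suppose Collector 1 bids 5, Collector 2 bids 5, Collector 3 bids 5 and Collector 4 bids 5.
Bid 10: wins, pays 10, utility 10 - 10 = 0.
Bid 6: wins, pays 6, utility 10 - 6 = 4.
So bidding 6 beats truth here (4 > 0).

6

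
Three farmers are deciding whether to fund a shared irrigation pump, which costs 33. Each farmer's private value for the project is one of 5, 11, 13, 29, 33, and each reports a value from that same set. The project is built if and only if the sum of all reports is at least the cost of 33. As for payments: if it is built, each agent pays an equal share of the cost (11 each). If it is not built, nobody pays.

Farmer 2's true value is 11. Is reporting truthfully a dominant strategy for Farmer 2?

Check each profile of the others' reports and compare truth against every alternative report.
Others report (5, 5): truth gives 0, best alternative gives 0.
Others report (5, 11): truth gives 0, best alternative gives 0.
Others report (5, 13): truth gives 0, best alternative gives 0.
Others report (5, 29): truth gives 0, best alternative gives 0.
Others report (5, 33): truth gives 0, best alternative gives 0.
Others report (11, 5): truth gives 0, best alternative gives 0.
(Remaining 19 profiles checked similarly; truth is weakly best in each.)
In every case the truthful report is at least as good as any alternative, so it is a dominant strategy.

Yes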